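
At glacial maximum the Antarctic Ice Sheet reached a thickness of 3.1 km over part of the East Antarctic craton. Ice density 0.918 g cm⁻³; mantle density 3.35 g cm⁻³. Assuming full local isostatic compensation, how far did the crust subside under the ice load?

0.849 km

By Archimedes' principle applied to the lithosphere: the ice load ρ_ice t is balanced by mantle displaced below, ρ_m s.
s = t ρ_ice / ρ_m = 3.1 km × 0.918/3.35 = 0.849 km.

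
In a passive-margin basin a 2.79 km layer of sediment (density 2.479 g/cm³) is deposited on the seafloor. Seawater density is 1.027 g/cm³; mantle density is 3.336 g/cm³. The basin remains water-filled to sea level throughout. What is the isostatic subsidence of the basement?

Submarine loading: the sediment displaces seawater, and the subsidence is in turn flooded, so s (ρ_m − ρ_w) = t (ρ_sed − ρ_w).
s = 2.79 km × (2.479 − 1.027) / (3.336 − 1.027) = 1.75 km.

1.75 km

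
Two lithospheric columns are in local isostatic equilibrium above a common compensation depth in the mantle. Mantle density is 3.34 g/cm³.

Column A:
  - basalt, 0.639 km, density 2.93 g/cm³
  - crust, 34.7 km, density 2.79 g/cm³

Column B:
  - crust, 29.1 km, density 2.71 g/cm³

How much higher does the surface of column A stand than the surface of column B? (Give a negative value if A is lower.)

For any compensation level in the mantle, the mantle terms cancel and isostasy reduces to e = (Σt_A − Σt_B) − (Σ(ρt)_A − Σ(ρt)_B) / ρ_m.
Σt_A = 35.339 km; Σt_B = 29.1 km; Σ(ρt)_A = 98.68527; Σ(ρt)_B = 78.861 (in km·g/cm³).
e = (35.339 − 29.1) − (98.68527 − 78.861) / 3.34 = 0.304 km.

0.304 km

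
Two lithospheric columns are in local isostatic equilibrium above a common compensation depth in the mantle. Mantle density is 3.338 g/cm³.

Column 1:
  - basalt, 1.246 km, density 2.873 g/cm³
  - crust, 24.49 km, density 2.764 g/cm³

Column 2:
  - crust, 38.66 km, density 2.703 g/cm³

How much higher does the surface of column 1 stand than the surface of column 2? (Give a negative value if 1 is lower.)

For any compensation level in the mantle, the mantle terms cancel and isostasy reduces to e = (Σt_1 − Σt_2) − (Σ(ρt)_1 − Σ(ρt)_2) / ρ_m.
Σt_1 = 25.736 km; Σt_2 = 38.66 km; Σ(ρt)_1 = 71.270118; Σ(ρt)_2 = 104.49798 (in km·g/cm³).
e = (25.736 − 38.66) − (71.270118 − 104.49798) / 3.338 = −2.97 km.

−2.97 km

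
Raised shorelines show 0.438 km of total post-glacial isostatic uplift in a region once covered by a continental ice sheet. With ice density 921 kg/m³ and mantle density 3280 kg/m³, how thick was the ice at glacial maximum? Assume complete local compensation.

1.56 km

u = t ρ_ice/ρ_m → t = u ρ_m/ρ_ice = 0.438 km × 3280/921 = 1.56 km.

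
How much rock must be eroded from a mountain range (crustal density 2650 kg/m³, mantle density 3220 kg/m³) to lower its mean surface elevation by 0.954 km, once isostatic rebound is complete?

Net drop Δ = e − u = e − e ρ_c/ρ_m = e (ρ_m − ρ_c)/ρ_m.
e = Δ ρ_m/(ρ_m − ρ_c) = 0.954 km × 3220/570 = 5.39 km.

5.39 km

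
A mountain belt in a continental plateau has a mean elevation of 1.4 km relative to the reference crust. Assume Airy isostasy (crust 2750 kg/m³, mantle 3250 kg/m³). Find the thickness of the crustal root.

7.7 km

Balancing pressure at the compensation depth: the weight of the topography is balanced by the buoyancy of the root, ρ_c h = (ρ_m − ρ_c) r.
r = h · ρ_c / (ρ_m − ρ_c) = 1.4 km × 2750 / (3250 − 2750) = 7.7 km.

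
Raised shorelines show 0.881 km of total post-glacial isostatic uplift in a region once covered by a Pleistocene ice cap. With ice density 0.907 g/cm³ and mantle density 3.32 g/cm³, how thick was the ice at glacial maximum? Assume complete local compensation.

3.22 km

u = t ρ_ice/ρ_m → t = u ρ_m/ρ_ice = 0.881 km × 3.32/0.907 = 3.22 km.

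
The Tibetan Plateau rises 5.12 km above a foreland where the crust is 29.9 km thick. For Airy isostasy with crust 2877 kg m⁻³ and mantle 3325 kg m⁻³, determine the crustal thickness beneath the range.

67.9 km

Root depth r = h ρ_c / (ρ_m − ρ_c) = 5.12 km × 2877 / 448 = 32.88 km.
Total thickness = T + h + r = 29.9 km + 5.12 km + 32.88 km = 67.9 km.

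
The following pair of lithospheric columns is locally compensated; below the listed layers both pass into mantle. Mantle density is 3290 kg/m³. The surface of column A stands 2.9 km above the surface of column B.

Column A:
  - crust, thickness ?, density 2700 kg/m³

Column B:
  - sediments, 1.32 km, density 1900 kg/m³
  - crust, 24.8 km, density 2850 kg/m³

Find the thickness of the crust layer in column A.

37.8 km

Take the compensation level at the base of the deeper column (depth z_c below the surface of column A) and equate Σ ρ_i t_i down to z_c; mantle fills any gap and the z_c terms cancel.
Column A: x×2700 + (z_c − 0 − x)×3290
Column B: 2.9×0 + 1.32×1900 + 24.8×2850 + (z_c − 2.9 − 26.12)×3290
The z_c×3290 term appears on both sides and cancels. Collect the known terms of each column as K = Σ(ρt)_known − 3290 × (depth of known layers): K_A = 0 − 3290×0 = 0; K_B = 73188 − 3290×(2.9 + 26.12) = −22287.8.
Balance: K_A − x×(3290 − 2700) = K_B, so x = (K_A − K_B)/(3290 − 2700) = 22287.8/590 = 37.8 km.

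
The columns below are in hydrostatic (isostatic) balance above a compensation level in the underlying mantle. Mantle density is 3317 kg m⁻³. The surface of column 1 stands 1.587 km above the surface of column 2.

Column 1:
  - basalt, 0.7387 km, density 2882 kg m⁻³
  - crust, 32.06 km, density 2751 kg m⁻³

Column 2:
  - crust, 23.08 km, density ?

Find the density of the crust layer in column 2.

2740 kg m⁻³

Take the compensation level at the base of the deeper column (depth z_c below the surface of column 1) and equate Σ ρ_i t_i down to z_c; mantle fills any gap and the z_c terms cancel.
Column 1: 0.7387×2882 + 32.06×2751 + (z_c − 32.7987)×3317
Column 2: 1.587×0 + 23.08×ρ + (z_c − 1.587 − 23.08)×3317
The z_c×3317 term appears on both sides and cancels. Collect the known terms of each column as K = Σ(ρt)_known − 3317 × (depth of known layers): K_1 = 90325.9934 − 3317×32.7987 = −18467.2945; K_2 = 0 − 3317×(1.587 + 23.08) = −81820.439.
Balance: K_1 = K_2 + 23.08×ρ, so ρ = (K_1 − K_2)/23.08 = 63353.1/23.08 = 2740 kg m⁻³.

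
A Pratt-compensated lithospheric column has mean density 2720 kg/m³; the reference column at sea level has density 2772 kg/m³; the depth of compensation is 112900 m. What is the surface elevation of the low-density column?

2160 m

ρ_ref D = ρ (D + h) → h = D (ρ_ref − ρ)/ρ.
h = 112900 m × (2772 − 2720)/2720 = 2160 m.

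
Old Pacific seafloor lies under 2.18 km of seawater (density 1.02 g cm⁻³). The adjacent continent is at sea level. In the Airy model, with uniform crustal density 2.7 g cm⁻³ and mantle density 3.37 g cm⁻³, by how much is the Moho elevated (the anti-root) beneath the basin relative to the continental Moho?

Balancing pressure at the compensation depth: replacing crust with seawater at the top is compensated by replacing crust with mantle at the base: d (ρ_c − ρ_w) = a (ρ_m − ρ_c).
a = d (ρ_c − ρ_w)/(ρ_m − ρ_c) = 2.18 km × 1.68/0.67 = 5.47 km.

5.47 km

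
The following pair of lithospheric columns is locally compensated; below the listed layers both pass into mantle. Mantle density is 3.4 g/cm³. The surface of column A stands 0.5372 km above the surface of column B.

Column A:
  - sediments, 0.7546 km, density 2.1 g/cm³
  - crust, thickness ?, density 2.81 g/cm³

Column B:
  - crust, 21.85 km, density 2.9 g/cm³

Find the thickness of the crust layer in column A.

20 km

Take the compensation level at the base of the deeper column (depth z_c below the surface of column A) and equate Σ ρ_i t_i down to z_c; mantle fills any gap and the z_c terms cancel.
Column A: 0.7546×2.1 + x×2.81 + (z_c − 0.7546 − x)×3.4
Column B: 0.5372×0 + 21.85×2.9 + (z_c − 0.5372 − 21.85)×3.4
The z_c×3.4 term appears on both sides and cancels. Collect the known terms of each column as K = Σ(ρt)_known − 3.4 × (depth of known layers): K_A = 1.58466 − 3.4×0.7546 = −0.98098; K_B = 63.365 − 3.4×(0.5372 + 21.85) = −12.75148.
Balance: K_A − x×(3.4 − 2.81) = K_B, so x = (K_A − K_B)/(3.4 − 2.81) = 11.7705/0.59 = 20 km.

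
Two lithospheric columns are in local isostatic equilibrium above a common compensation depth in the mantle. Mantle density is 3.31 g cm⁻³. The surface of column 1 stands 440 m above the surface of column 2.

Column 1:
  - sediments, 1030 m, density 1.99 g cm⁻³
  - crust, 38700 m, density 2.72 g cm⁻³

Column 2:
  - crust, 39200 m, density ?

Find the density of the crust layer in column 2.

Take the compensation level at the base of the deeper column (depth z_c below the surface of column 1) and equate Σ ρ_i t_i down to z_c; mantle fills any gap and the z_c terms cancel.
Column 1: 1030×1.99 + 38700×2.72 + (z_c − 39730)×3.31
Column 2: 440×0 + 39200×ρ + (z_c − 440 − 39200)×3.31
The z_c×3.31 term appears on both sides and cancels. Collect the known terms of each column as K = Σ(ρt)_known − 3.31 × (depth of known layers): K_1 = 107313.7 − 3.31×39730 = −24192.6; K_2 = 0 − 3.31×(440 + 39200) = −131208.4.
Balance: K_1 = K_2 + 39200×ρ, so ρ = (K_1 − K_2)/39200 = 107016/39200 = 2.73 g cm⁻³.

2.73 g cm⁻³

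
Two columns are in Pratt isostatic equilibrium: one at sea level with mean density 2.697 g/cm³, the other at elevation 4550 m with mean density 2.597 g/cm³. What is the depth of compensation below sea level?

ρ_ref D = ρ (D + h) → D (ρ_ref − ρ) = ρ h.
D = ρ h/(ρ_ref − ρ) = 2.597 × 4550 m/(2.697 − 2.597) = 118000 m.

118000 m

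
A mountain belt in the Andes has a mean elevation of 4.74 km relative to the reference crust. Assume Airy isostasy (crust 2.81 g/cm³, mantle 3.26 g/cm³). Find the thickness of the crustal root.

Isostatic balance requires: the weight of the topography is balanced by the buoyancy of the root, ρ_c h = (ρ_m − ρ_c) r.
r = h · ρ_c / (ρ_m − ρ_c) = 4.74 km × 2.81 / (3.26 − 2.81) = 29.6 km.

29.6 km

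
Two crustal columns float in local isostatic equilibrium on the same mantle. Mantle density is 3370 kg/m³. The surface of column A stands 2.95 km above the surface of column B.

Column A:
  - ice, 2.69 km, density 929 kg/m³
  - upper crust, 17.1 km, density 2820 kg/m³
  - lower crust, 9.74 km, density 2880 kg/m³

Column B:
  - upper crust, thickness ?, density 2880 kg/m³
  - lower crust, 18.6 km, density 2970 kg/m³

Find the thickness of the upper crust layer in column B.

Take the compensation level at the base of the deeper column (depth z_c below the surface of column A) and equate Σ ρ_i t_i down to z_c; mantle fills any gap and the z_c terms cancel.
Column A: 2.69×929 + 17.1×2820 + 9.74×2880 + (z_c − 29.53)×3370
Column B: 2.95×0 + x×2880 + 18.6×2970 + (z_c − 2.95 − 18.6 − x)×3370
The z_c×3370 term appears on both sides and cancels. Collect the known terms of each column as K = Σ(ρt)_known − 3370 × (depth of known layers): K_A = 78772.21 − 3370×29.53 = −20743.89; K_B = 55242 − 3370×(2.95 + 18.6) = −17381.5.
Balance: K_A = K_B − x×(3370 − 2880), so x = (K_B − K_A)/(3370 − 2880) = 3362.39/490 = 6.86 km.

6.86 km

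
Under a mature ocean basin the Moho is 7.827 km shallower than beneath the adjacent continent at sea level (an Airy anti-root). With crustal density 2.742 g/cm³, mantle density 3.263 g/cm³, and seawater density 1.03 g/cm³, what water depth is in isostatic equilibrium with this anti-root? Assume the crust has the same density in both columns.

Replacing a thickness d of crust by seawater at the top must be balanced by replacing crust with mantle at the base: d (ρ_c − ρ_w) = a (ρ_m − ρ_c).
d = a (ρ_m − ρ_c)/(ρ_c − ρ_w) = 7.827 km × 0.521/1.712 = 2.38 km.

2.38 km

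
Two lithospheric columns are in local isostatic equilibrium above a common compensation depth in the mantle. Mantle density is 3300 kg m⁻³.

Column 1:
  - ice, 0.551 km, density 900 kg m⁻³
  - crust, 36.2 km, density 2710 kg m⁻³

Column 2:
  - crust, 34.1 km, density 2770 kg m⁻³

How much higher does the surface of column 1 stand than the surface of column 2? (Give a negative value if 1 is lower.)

1.4 km

For any compensation level in the mantle, the mantle terms cancel and isostasy reduces to e = (Σt_1 − Σt_2) − (Σ(ρt)_1 − Σ(ρt)_2) / ρ_m.
Σt_1 = 36.751 km; Σt_2 = 34.1 km; Σ(ρt)_1 = 98597.9; Σ(ρt)_2 = 94457 (in km·kg m⁻³).
e = (36.751 − 34.1) − (98597.9 − 94457) / 3300 = 1.4 km.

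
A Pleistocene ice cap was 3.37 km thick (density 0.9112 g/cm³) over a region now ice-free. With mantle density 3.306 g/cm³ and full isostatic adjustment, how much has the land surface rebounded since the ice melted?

0.929 km

Removing the load lets mantle flow back in; uplift u satisfies ρ_ice t = ρ_m u.
u = t ρ_ice/ρ_m = 3.37 km × 0.9112/3.306 = 0.929 km.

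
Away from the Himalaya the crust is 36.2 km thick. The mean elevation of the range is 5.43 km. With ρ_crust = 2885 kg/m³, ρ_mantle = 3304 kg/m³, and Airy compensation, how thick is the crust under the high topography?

79 km

Root depth r = h ρ_c / (ρ_m − ρ_c) = 5.43 km × 2885 / 419 = 37.39 km.
Total thickness = T + h + r = 36.2 km + 5.43 km + 37.39 km = 79 km.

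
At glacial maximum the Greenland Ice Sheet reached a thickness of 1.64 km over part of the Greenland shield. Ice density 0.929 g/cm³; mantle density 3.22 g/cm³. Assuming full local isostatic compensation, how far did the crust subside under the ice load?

Isostatic balance requires: the ice load ρ_ice t is balanced by mantle displaced below, ρ_m s.
s = t ρ_ice / ρ_m = 1.64 km × 0.929/3.22 = 0.473 km.

0.473 km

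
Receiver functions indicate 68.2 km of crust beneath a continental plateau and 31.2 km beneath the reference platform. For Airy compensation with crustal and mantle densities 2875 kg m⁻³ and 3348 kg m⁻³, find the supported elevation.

Excess crust Δ = 68.2 km − 31.2 km = 37 km, split between elevation h and root r with h + r = Δ.
Airy balance ρ_c h = (ρ_m − ρ_c) r gives r = h ρ_c/(ρ_m − ρ_c), so h (1 + ρ_c/(ρ_m − ρ_c)) = Δ, i.e. h = Δ (ρ_m − ρ_c)/ρ_m.
h = 37 km × 473/3348 = 5.23 km.

5.23 km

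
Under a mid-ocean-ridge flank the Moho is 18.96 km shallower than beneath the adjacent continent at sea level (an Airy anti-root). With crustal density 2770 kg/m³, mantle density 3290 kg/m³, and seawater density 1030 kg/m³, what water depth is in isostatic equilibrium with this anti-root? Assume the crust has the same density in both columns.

5.67 km

Replacing a thickness d of crust by seawater at the top must be balanced by replacing crust with mantle at the base: d (ρ_c − ρ_w) = a (ρ_m − ρ_c).
d = a (ρ_m − ρ_c)/(ρ_c − ρ_w) = 18.96 km × 520/1740 = 5.67 km.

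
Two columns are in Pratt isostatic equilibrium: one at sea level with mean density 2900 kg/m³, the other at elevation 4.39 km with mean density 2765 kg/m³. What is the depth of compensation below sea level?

89.9 km

ρ_ref D = ρ (D + h) → D (ρ_ref − ρ) = ρ h.
D = ρ h/(ρ_ref − ρ) = 2765 × 4.39 km/(2900 − 2765) = 89.9 km.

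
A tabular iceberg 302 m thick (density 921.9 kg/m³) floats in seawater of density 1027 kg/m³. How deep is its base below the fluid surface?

271 m

Draft d = t ρ_obj/ρ_fluid = 302 m × 921.9/1027 = 271 m.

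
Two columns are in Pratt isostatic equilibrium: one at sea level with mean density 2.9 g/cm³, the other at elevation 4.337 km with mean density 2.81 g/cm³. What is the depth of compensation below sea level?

135 km

ρ_ref D = ρ (D + h) → D (ρ_ref − ρ) = ρ h.
D = ρ h/(ρ_ref − ρ) = 2.81 × 4.337 km/(2.9 − 2.81) = 135 km.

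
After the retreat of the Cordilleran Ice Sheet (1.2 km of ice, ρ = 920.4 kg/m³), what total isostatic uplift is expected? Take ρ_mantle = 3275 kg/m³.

Removing the load lets mantle flow back in; uplift u satisfies ρ_ice t = ρ_m u.
u = t ρ_ice/ρ_m = 1.2 km × 920.4/3275 = 0.337 km.

0.337 km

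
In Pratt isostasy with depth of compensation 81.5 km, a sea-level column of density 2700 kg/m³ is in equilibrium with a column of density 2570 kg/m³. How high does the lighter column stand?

4.12 km

ρ_ref D = ρ (D + h) → h = D (ρ_ref − ρ)/ρ.
h = 81.5 km × (2700 − 2570)/2570 = 4.12 km.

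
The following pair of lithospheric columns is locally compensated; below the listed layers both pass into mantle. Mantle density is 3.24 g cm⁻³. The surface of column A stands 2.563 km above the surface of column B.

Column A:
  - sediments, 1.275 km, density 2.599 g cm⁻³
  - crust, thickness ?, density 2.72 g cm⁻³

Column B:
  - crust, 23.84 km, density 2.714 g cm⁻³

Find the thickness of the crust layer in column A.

38.5 km

Take the compensation level at the base of the deeper column (depth z_c below the surface of column A) and equate Σ ρ_i t_i down to z_c; mantle fills any gap and the z_c terms cancel.
Column A: 1.275×2.599 + x×2.72 + (z_c − 1.275 − x)×3.24
Column B: 2.563×0 + 23.84×2.714 + (z_c − 2.563 − 23.84)×3.24
The z_c×3.24 term appears on both sides and cancels. Collect the known terms of each column as K = Σ(ρt)_known − 3.24 × (depth of known layers): K_A = 3.313725 − 3.24×1.275 = −0.817275; K_B = 64.70176 − 3.24×(2.563 + 23.84) = −20.84396.
Balance: K_A − x×(3.24 − 2.72) = K_B, so x = (K_A − K_B)/(3.24 − 2.72) = 20.0267/0.52 = 38.5 km.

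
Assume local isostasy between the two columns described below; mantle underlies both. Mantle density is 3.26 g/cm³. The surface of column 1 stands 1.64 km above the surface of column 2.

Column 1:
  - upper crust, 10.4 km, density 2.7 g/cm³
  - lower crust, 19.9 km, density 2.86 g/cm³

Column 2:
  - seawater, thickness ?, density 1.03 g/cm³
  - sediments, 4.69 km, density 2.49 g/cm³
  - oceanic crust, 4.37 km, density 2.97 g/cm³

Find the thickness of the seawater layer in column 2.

Take the compensation level at the base of the deeper column (depth z_c below the surface of column 1) and equate Σ ρ_i t_i down to z_c; mantle fills any gap and the z_c terms cancel.
Column 1: 10.4×2.7 + 19.9×2.86 + (z_c − 30.3)×3.26
Column 2: 1.64×0 + x×1.03 + 4.69×2.49 + 4.37×2.97 + (z_c − 1.64 − 9.06 − x)×3.26
The z_c×3.26 term appears on both sides and cancels. Collect the known terms of each column as K = Σ(ρt)_known − 3.26 × (depth of known layers): K_1 = 84.994 − 3.26×30.3 = −13.784; K_2 = 24.657 − 3.26×(1.64 + 9.06) = −10.225.
Balance: K_1 = K_2 − x×(3.26 − 1.03), so x = (K_2 − K_1)/(3.26 − 1.03) = 3.559/2.23 = 1.6 km.

1.6 km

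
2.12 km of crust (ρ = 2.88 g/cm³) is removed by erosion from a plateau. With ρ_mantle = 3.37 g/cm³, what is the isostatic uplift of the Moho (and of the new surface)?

1.81 km

Unloading: uplift u = e ρ_c/ρ_m = 2.12 km × 2.88/3.37 = 1.81 km.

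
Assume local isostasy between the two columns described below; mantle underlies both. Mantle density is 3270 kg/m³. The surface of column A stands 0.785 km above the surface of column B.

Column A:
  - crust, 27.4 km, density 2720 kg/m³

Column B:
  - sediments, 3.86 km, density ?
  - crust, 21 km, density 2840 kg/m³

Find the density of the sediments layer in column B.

2370 kg/m³

Take the compensation level at the base of the deeper column (depth z_c below the surface of column A) and equate Σ ρ_i t_i down to z_c; mantle fills any gap and the z_c terms cancel.
Column A: 27.4×2720 + (z_c − 27.4)×3270
Column B: 0.785×0 + 3.86×ρ + 21×2840 + (z_c − 0.785 − 24.86)×3270
The z_c×3270 term appears on both sides and cancels. Collect the known terms of each column as K = Σ(ρt)_known − 3270 × (depth of known layers): K_A = 74528 − 3270×27.4 = −15070; K_B = 59640 − 3270×(0.785 + 24.86) = −24219.15.
Balance: K_A = K_B + 3.86×ρ, so ρ = (K_A − K_B)/3.86 = 9149.15/3.86 = 2370 kg/m³.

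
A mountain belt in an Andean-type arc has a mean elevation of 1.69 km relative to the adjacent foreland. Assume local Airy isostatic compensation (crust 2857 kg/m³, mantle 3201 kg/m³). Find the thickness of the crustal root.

Equating mass per unit area of the two columns: the weight of the topography is balanced by the buoyancy of the root, ρ_c h = (ρ_m − ρ_c) r.
r = h · ρ_c / (ρ_m − ρ_c) = 1.69 km × 2857 / (3201 − 2857) = 14 km.

14 km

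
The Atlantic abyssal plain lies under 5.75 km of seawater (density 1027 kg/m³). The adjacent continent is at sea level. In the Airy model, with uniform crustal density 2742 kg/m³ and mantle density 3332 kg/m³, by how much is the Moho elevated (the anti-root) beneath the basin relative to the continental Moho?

16.7 km

Balancing pressure at the compensation depth: replacing crust with seawater at the top is compensated by replacing crust with mantle at the base: d (ρ_c − ρ_w) = a (ρ_m − ρ_c).
a = d (ρ_c − ρ_w)/(ρ_m − ρ_c) = 5.75 km × 1715/590 = 16.7 km.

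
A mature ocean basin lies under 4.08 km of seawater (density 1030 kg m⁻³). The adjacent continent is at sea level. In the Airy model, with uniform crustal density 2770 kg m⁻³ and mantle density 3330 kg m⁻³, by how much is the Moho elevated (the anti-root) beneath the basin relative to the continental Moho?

Balancing pressure at the compensation depth: replacing crust with seawater at the top is compensated by replacing crust with mantle at the base: d (ρ_c − ρ_w) = a (ρ_m − ρ_c).
a = d (ρ_c − ρ_w)/(ρ_m − ρ_c) = 4.08 km × 1740/560 = 12.7 km.

12.7 km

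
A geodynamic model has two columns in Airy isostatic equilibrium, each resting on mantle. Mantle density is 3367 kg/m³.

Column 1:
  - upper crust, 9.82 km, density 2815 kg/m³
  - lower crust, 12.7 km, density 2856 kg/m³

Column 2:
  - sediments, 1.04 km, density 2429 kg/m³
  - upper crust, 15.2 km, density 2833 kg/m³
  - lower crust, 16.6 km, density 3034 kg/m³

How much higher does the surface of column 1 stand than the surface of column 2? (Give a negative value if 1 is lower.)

−0.805 km

For any compensation level in the mantle, the mantle terms cancel and isostasy reduces to e = (Σt_1 − Σt_2) − (Σ(ρt)_1 − Σ(ρt)_2) / ρ_m.
Σt_1 = 22.52 km; Σt_2 = 32.84 km; Σ(ρt)_1 = 63914.5; Σ(ρt)_2 = 95952.16 (in km·kg/m³).
e = (22.52 − 32.84) − (63914.5 − 95952.16) / 3367 = −0.805 km.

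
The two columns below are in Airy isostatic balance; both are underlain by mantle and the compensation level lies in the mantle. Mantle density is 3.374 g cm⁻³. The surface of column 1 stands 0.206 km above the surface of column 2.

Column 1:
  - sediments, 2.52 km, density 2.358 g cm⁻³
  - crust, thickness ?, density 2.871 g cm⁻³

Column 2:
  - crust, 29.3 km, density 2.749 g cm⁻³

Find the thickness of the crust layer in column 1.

32.7 km

Take the compensation level at the base of the deeper column (depth z_c below the surface of column 1) and equate Σ ρ_i t_i down to z_c; mantle fills any gap and the z_c terms cancel.
Column 1: 2.52×2.358 + x×2.871 + (z_c − 2.52 − x)×3.374
Column 2: 0.206×0 + 29.3×2.749 + (z_c − 0.206 − 29.3)×3.374
The z_c×3.374 term appears on both sides and cancels. Collect the known terms of each column as K = Σ(ρt)_known − 3.374 × (depth of known layers): K_1 = 5.94216 − 3.374×2.52 = −2.56032; K_2 = 80.5457 − 3.374×(0.206 + 29.3) = −19.007544.
Balance: K_1 − x×(3.374 − 2.871) = K_2, so x = (K_1 − K_2)/(3.374 − 2.871) = 16.4472/0.503 = 32.7 km.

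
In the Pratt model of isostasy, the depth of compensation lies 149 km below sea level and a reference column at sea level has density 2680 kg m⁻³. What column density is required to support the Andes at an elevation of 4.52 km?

2600 kg m⁻³

Pratt balance: ρ_ref D = ρ (D + h).
ρ = ρ_ref D/(D + h) = 2680 × 149 km/(149 km + 4.52 km) = 2600 kg m⁻³.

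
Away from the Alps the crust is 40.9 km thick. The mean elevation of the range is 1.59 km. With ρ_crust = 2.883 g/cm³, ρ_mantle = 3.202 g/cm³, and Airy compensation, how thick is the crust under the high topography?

Root depth r = h ρ_c / (ρ_m − ρ_c) = 1.59 km × 2.883 / 0.319 = 14.37 km.
Total thickness = T + h + r = 40.9 km + 1.59 km + 14.37 km = 56.9 km.

56.9 km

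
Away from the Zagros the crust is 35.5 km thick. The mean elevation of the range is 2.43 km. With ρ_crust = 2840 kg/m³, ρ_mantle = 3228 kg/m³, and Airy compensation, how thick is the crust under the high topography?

55.7 km

Root depth r = h ρ_c / (ρ_m − ρ_c) = 2.43 km × 2840 / 388 = 17.79 km.
Total thickness = T + h + r = 35.5 km + 2.43 km + 17.79 km = 55.7 km.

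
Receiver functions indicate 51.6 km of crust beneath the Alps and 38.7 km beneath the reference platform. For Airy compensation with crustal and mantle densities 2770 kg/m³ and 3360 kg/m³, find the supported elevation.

Excess crust Δ = 51.6 km − 38.7 km = 12.9 km, split between elevation h and root r with h + r = Δ.
Airy balance ρ_c h = (ρ_m − ρ_c) r gives r = h ρ_c/(ρ_m − ρ_c), so h (1 + ρ_c/(ρ_m − ρ_c)) = Δ, i.e. h = Δ (ρ_m − ρ_c)/ρ_m.
h = 12.9 km × 590/3360 = 2.27 km.

2.27 km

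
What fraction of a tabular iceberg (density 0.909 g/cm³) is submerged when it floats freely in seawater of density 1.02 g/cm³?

0.891

Submerged fraction = ρ_obj/ρ_fluid = 0.909/1.02 = 0.891.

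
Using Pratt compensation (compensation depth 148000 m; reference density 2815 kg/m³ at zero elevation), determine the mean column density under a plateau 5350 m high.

Pratt balance: ρ_ref D = ρ (D + h).
ρ = ρ_ref D/(D + h) = 2815 × 148000 m/(148000 m + 5350 m) = 2720 kg/m³.

2720 kg/m³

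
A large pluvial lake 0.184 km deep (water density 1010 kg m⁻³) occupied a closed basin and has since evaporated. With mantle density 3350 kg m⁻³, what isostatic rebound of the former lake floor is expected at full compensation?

0.0555 km

u = d ρ_w/ρ_m = 0.184 km × 1010/3350 = 0.0555 km.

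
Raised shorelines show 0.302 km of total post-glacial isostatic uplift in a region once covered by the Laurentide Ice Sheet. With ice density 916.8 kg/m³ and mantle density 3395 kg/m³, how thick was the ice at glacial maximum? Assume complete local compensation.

1.12 km

u = t ρ_ice/ρ_m → t = u ρ_m/ρ_ice = 0.302 km × 3395/916.8 = 1.12 km.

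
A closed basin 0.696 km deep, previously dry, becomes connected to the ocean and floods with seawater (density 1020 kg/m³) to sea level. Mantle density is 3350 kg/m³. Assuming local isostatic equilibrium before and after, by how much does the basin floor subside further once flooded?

After flooding the water column is d + s deep. Its weight must equal the weight of mantle displaced by the extra subsidence s: (d + s) ρ_w = s ρ_m.
s = d ρ_w / (ρ_m − ρ_w) = 0.696 km × 1020/(3350 − 1020) = 0.305 km.

0.305 km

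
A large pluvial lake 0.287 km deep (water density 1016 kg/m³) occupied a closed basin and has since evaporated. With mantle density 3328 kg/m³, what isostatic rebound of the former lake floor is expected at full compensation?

0.0876 km

u = d ρ_w/ρ_m = 0.287 km × 1016/3328 = 0.0876 km.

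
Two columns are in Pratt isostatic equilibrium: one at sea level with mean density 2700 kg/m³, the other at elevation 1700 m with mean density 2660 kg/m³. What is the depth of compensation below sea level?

ρ_ref D = ρ (D + h) → D (ρ_ref − ρ) = ρ h.
D = ρ h/(ρ_ref − ρ) = 2660 × 1700 m/(2700 − 2660) = 113000 m.

113000 m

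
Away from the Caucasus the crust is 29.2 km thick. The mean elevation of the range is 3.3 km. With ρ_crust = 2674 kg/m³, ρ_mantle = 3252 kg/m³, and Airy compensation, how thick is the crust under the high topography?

Root depth r = h ρ_c / (ρ_m − ρ_c) = 3.3 km × 2674 / 578 = 15.27 km.
Total thickness = T + h + r = 29.2 km + 3.3 km + 15.27 km = 47.8 km.

47.8 km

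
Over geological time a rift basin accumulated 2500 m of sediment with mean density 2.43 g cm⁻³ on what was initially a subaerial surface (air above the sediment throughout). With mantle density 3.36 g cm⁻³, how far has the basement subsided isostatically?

1810 m

Subaerial load: s = t ρ_sed / ρ_m = 2500 m × 2.43/3.36 = 1810 m.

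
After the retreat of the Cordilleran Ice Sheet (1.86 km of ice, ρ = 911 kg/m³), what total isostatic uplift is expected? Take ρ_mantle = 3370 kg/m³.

Removing the load lets mantle flow back in; uplift u satisfies ρ_ice t = ρ_m u.
u = t ρ_ice/ρ_m = 1.86 km × 911/3370 = 0.503 km.

0.503 km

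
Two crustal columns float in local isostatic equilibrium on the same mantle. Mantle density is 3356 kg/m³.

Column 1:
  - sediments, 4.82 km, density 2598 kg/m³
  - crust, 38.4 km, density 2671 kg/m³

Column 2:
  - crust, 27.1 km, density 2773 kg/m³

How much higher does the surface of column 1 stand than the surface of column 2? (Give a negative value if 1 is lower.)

For any compensation level in the mantle, the mantle terms cancel and isostasy reduces to e = (Σt_1 − Σt_2) − (Σ(ρt)_1 − Σ(ρt)_2) / ρ_m.
Σt_1 = 43.22 km; Σt_2 = 27.1 km; Σ(ρt)_1 = 115088.76; Σ(ρt)_2 = 75148.3 (in km·kg/m³).
e = (43.22 − 27.1) − (115088.76 − 75148.3) / 3356 = 4.22 km.

4.22 km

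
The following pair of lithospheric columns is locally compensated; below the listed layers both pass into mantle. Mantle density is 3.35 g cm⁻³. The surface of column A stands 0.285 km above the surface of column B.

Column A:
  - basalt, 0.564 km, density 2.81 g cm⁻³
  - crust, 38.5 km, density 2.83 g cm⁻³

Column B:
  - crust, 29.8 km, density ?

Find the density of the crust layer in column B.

Take the compensation level at the base of the deeper column (depth z_c below the surface of column A) and equate Σ ρ_i t_i down to z_c; mantle fills any gap and the z_c terms cancel.
Column A: 0.564×2.81 + 38.5×2.83 + (z_c − 39.064)×3.35
Column B: 0.285×0 + 29.8×ρ + (z_c − 0.285 − 29.8)×3.35
The z_c×3.35 term appears on both sides and cancels. Collect the known terms of each column as K = Σ(ρt)_known − 3.35 × (depth of known layers): K_A = 110.53984 − 3.35×39.064 = −20.32456; K_B = 0 − 3.35×(0.285 + 29.8) = −100.78475.
Balance: K_A = K_B + 29.8×ρ, so ρ = (K_A − K_B)/29.8 = 80.4602/29.8 = 2.7 g cm⁻³.

2.7 g cm⁻³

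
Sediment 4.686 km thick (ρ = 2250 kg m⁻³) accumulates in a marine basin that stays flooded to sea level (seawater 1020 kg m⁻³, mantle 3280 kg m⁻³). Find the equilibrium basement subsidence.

Submarine loading: the sediment displaces seawater, and the subsidence is in turn flooded, so s (ρ_m − ρ_w) = t (ρ_sed − ρ_w).
s = 4.686 km × (2250 − 1020) / (3280 − 1020) = 2.55 km.

2.55 km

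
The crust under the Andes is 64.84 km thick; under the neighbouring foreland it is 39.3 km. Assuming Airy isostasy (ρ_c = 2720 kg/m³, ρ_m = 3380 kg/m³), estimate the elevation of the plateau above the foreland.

Excess crust Δ = 64.84 km − 39.3 km = 25.54 km, split between elevation h and root r with h + r = Δ.
Airy balance ρ_c h = (ρ_m − ρ_c) r gives r = h ρ_c/(ρ_m − ρ_c), so h (1 + ρ_c/(ρ_m − ρ_c)) = Δ, i.e. h = Δ (ρ_m − ρ_c)/ρ_m.
h = 25.54 km × 660/3380 = 4.99 km.

4.99 km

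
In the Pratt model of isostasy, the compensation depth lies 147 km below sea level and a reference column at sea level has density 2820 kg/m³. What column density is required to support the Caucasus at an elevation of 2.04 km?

2780 kg/m³

Pratt balance: ρ_ref D = ρ (D + h).
ρ = ρ_ref D/(D + h) = 2820 × 147 km/(147 km + 2.04 km) = 2780 kg/m³.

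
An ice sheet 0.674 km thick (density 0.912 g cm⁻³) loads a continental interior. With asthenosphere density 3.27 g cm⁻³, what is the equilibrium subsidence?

By Archimedes' principle applied to the lithosphere: the ice load ρ_ice t is balanced by mantle displaced below, ρ_m s.
s = t ρ_ice / ρ_m = 0.674 km × 0.912/3.27 = 0.188 km.

0.188 km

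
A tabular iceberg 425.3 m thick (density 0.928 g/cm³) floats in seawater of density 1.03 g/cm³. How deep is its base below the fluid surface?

Draft d = t ρ_obj/ρ_fluid = 425.3 m × 0.928/1.03 = 383 m.

383 m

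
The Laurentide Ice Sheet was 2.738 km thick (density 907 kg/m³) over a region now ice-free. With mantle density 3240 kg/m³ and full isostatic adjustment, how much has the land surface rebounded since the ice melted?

Removing the load lets mantle flow back in; uplift u satisfies ρ_ice t = ρ_m u.
u = t ρ_ice/ρ_m = 2.738 km × 907/3240 = 0.766 km.

0.766 km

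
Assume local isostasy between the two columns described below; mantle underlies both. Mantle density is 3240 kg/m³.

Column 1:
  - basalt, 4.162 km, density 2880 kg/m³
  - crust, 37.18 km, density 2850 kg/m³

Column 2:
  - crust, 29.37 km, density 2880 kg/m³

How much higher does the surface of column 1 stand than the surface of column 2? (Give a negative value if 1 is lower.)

For any compensation level in the mantle, the mantle terms cancel and isostasy reduces to e = (Σt_1 − Σt_2) − (Σ(ρt)_1 − Σ(ρt)_2) / ρ_m.
Σt_1 = 41.342 km; Σt_2 = 29.37 km; Σ(ρt)_1 = 117949.56; Σ(ρt)_2 = 84585.6 (in km·kg/m³).
e = (41.342 − 29.37) − (117949.56 − 84585.6) / 3240 = 1.67 km.

1.67 km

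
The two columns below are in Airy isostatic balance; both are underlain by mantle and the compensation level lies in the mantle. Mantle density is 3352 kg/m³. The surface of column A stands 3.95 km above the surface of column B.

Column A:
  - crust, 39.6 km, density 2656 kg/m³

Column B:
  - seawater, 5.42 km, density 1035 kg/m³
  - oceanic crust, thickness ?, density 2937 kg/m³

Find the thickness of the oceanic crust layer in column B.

4.25 km

Take the compensation level at the base of the deeper column (depth z_c below the surface of column A) and equate Σ ρ_i t_i down to z_c; mantle fills any gap and the z_c terms cancel.
Column A: 39.6×2656 + (z_c − 39.6)×3352
Column B: 3.95×0 + 5.42×1035 + x×2937 + (z_c − 3.95 − 5.42 − x)×3352
The z_c×3352 term appears on both sides and cancels. Collect the known terms of each column as K = Σ(ρt)_known − 3352 × (depth of known layers): K_A = 105177.6 − 3352×39.6 = −27561.6; K_B = 5609.7 − 3352×(3.95 + 5.42) = −25798.54.
Balance: K_A = K_B − x×(3352 − 2937), so x = (K_B − K_A)/(3352 − 2937) = 1763.06/415 = 4.25 km.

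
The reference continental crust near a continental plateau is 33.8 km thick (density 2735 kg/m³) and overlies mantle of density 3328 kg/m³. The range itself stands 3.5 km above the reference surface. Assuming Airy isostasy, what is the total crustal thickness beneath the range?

Root depth r = h ρ_c / (ρ_m − ρ_c) = 3.5 km × 2735 / 593 = 16.14 km.
Total thickness = T + h + r = 33.8 km + 3.5 km + 16.14 km = 53.4 km.

53.4 km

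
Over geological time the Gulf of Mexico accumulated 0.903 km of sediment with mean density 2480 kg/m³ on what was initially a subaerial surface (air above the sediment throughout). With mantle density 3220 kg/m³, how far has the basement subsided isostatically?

Subaerial load: s = t ρ_sed / ρ_m = 0.903 km × 2480/3220 = 0.695 km.

0.695 km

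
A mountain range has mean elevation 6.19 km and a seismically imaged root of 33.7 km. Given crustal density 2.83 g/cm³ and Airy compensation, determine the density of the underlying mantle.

Airy balance: ρ_c h = (ρ_m − ρ_c) r → ρ_m = ρ_c (1 + h/r).
ρ_m = 2.83 × (1 + 6.19 km/33.7 km) = 3.35 g/cm³.

3.35 g/cm³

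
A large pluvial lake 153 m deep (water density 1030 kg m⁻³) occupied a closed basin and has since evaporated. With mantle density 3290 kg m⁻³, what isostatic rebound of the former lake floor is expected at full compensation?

47.9 m

u = d ρ_w/ρ_m = 153 m × 1030/3290 = 47.9 m.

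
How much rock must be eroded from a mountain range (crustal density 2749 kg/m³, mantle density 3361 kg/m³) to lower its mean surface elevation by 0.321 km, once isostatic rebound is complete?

1.76 km

Net drop Δ = e − u = e − e ρ_c/ρ_m = e (ρ_m − ρ_c)/ρ_m.
e = Δ ρ_m/(ρ_m − ρ_c) = 0.321 km × 3361/612 = 1.76 km.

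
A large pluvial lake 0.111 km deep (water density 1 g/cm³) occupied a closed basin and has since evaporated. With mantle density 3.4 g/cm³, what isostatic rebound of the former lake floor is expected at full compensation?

u = d ρ_w/ρ_m = 0.111 km × 1/3.4 = 0.0326 km.

0.0326 km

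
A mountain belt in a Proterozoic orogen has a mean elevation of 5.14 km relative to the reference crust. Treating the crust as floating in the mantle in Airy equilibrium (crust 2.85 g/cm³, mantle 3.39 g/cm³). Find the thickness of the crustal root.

Isostatic balance requires: the weight of the topography is balanced by the buoyancy of the root, ρ_c h = (ρ_m − ρ_c) r.
r = h · ρ_c / (ρ_m − ρ_c) = 5.14 km × 2.85 / (3.39 − 2.85) = 27.1 km.

27.1 km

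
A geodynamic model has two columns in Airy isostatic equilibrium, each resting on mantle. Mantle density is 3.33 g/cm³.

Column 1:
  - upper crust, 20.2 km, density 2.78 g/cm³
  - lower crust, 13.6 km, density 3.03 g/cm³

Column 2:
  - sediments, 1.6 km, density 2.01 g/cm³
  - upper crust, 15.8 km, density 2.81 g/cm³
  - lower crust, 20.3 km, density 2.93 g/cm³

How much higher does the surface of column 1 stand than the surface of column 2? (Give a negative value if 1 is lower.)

For any compensation level in the mantle, the mantle terms cancel and isostasy reduces to e = (Σt_1 − Σt_2) − (Σ(ρt)_1 − Σ(ρt)_2) / ρ_m.
Σt_1 = 33.8 km; Σt_2 = 37.7 km; Σ(ρt)_1 = 97.364; Σ(ρt)_2 = 107.093 (in km·g/cm³).
e = (33.8 − 37.7) − (97.364 − 107.093) / 3.33 = −0.978 km.

−0.978 km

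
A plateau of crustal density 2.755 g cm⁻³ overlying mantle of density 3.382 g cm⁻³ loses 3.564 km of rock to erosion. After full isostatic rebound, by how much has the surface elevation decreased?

0.661 km

Rebound u = e ρ_c/ρ_m = 3.564 km × 2.755/3.382 = 2.903 km.
Net surface drop = e − u = 3.564 km − 2.903 km = e (ρ_m − ρ_c)/ρ_m = 0.661 km.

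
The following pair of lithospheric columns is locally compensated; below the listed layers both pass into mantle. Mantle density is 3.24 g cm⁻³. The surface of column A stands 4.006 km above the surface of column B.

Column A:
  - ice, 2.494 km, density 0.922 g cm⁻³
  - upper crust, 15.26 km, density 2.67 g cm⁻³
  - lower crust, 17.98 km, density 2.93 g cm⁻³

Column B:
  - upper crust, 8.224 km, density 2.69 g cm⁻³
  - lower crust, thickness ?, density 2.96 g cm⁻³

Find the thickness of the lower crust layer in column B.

9.11 km

Take the compensation level at the base of the deeper column (depth z_c below the surface of column A) and equate Σ ρ_i t_i down to z_c; mantle fills any gap and the z_c terms cancel.
Column A: 2.494×0.922 + 15.26×2.67 + 17.98×2.93 + (z_c − 35.734)×3.24
Column B: 4.006×0 + 8.224×2.69 + x×2.96 + (z_c − 4.006 − 8.224 − x)×3.24
The z_c×3.24 term appears on both sides and cancels. Collect the known terms of each column as K = Σ(ρt)_known − 3.24 × (depth of known layers): K_A = 95.725068 − 3.24×35.734 = −20.053092; K_B = 22.12256 − 3.24×(4.006 + 8.224) = −17.50264.
Balance: K_A = K_B − x×(3.24 − 2.96), so x = (K_B − K_A)/(3.24 − 2.96) = 2.55045/0.28 = 9.11 km.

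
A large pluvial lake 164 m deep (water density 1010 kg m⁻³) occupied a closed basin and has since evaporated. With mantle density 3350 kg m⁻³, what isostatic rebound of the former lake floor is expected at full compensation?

u = d ρ_w/ρ_m = 164 m × 1010/3350 = 49.4 m.

49.4 m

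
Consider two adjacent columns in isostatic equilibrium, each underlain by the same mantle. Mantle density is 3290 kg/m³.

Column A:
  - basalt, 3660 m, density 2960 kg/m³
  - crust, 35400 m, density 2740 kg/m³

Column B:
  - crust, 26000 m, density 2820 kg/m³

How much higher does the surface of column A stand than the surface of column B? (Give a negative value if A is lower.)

2570 m

For any compensation level in the mantle, the mantle terms cancel and isostasy reduces to e = (Σt_A − Σt_B) − (Σ(ρt)_A − Σ(ρt)_B) / ρ_m.
Σt_A = 39060 m; Σt_B = 26000 m; Σ(ρt)_A = 107829600; Σ(ρt)_B = 73320000 (in m·kg/m³).
e = (39060 − 26000) − (107829600 − 73320000) / 3290 = 2570 m.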